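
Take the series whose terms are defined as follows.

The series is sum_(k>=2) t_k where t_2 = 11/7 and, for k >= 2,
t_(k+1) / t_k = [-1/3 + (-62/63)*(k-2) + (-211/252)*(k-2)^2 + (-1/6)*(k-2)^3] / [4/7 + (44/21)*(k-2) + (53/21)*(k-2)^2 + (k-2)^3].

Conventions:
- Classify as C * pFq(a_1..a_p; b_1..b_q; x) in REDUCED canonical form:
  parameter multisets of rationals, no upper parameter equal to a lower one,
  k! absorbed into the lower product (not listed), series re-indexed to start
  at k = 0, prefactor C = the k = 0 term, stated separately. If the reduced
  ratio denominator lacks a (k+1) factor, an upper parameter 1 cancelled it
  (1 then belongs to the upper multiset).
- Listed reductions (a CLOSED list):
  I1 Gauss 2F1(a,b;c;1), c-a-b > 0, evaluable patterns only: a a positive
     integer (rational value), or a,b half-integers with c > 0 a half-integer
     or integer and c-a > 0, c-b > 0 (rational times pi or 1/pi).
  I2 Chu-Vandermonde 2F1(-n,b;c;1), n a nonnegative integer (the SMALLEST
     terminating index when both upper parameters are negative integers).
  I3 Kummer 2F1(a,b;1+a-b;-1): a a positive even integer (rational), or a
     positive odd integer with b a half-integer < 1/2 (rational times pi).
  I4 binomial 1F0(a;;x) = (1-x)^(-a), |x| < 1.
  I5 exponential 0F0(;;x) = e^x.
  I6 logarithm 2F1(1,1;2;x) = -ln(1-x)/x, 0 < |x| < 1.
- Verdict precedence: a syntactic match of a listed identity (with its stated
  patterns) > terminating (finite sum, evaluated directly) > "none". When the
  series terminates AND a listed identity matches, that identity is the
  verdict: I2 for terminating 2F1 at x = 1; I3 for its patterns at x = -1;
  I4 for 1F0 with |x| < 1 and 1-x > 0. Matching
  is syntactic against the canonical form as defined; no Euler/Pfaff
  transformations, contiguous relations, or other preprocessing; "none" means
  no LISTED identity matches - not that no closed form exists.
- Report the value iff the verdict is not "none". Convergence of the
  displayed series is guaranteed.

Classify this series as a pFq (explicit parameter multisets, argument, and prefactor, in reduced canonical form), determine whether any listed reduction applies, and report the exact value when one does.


Prefactor 11/7, argument -1/6: 1F0 with upper {7/2} over lower {-}. Verdict: the binomial series (I4) matches (the 1F0 binomial series: exponent -7/2, x = -1/6). Its exact value is (11/7) * (7/6)^(-7/2).

Key step: t_0 being 11/7, roots of the ratio polynomials (C = 11/7, x = -1/6) are the negated parameters.
Term ratio: r(k) = (-1/6) * (k+7/2) / [(k+1)] - rational in k, leading ratio (-1/6); with t_0 = 11/7, classification follows.


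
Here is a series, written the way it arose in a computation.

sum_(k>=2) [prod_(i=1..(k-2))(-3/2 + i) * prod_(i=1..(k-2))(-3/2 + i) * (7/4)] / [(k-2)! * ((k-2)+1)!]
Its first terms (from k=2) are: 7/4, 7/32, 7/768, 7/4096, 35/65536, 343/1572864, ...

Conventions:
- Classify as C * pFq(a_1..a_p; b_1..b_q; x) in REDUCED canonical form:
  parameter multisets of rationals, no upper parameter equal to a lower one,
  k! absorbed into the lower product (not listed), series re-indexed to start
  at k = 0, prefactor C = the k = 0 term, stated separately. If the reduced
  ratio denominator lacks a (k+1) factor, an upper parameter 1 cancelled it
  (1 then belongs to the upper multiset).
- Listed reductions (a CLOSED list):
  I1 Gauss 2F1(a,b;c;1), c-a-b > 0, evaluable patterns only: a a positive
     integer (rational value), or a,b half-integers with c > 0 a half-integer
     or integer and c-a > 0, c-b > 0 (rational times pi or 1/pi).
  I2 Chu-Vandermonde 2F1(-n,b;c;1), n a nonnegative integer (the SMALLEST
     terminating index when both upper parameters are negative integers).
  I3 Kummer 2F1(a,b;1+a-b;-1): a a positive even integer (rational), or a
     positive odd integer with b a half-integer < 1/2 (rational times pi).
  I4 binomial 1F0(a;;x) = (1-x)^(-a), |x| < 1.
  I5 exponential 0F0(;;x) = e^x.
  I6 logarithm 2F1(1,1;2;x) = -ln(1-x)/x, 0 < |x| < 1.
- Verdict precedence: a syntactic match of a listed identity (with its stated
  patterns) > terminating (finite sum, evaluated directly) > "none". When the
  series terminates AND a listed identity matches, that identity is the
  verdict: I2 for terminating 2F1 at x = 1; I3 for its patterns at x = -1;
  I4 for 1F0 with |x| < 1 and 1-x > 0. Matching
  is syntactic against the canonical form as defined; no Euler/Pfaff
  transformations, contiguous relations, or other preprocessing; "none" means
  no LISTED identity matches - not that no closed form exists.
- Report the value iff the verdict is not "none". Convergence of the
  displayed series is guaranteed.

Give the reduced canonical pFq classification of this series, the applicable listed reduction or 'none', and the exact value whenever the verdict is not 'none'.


This is 7/4 * 2F1(-1/2, -1/2; 2; 1) in reduced canonical form. Verdict: this is the half-integer Gauss pattern (I1) (x = 1; upper {-1/2, -1/2} half-integers, c = 2 in the evaluable pattern). Value: (56/9) / pi.

The tell: with t_0 = 7/4, the running product (prefactor 7/4) telescopes to a rising factorial.
Consecutive-term ratio: r(k) = 1 * (k-1/2) (k-1/2) / [(k+2) (k+1)] - poly over poly, x = 1 from leading terms; C = 7/4 at k = 0.


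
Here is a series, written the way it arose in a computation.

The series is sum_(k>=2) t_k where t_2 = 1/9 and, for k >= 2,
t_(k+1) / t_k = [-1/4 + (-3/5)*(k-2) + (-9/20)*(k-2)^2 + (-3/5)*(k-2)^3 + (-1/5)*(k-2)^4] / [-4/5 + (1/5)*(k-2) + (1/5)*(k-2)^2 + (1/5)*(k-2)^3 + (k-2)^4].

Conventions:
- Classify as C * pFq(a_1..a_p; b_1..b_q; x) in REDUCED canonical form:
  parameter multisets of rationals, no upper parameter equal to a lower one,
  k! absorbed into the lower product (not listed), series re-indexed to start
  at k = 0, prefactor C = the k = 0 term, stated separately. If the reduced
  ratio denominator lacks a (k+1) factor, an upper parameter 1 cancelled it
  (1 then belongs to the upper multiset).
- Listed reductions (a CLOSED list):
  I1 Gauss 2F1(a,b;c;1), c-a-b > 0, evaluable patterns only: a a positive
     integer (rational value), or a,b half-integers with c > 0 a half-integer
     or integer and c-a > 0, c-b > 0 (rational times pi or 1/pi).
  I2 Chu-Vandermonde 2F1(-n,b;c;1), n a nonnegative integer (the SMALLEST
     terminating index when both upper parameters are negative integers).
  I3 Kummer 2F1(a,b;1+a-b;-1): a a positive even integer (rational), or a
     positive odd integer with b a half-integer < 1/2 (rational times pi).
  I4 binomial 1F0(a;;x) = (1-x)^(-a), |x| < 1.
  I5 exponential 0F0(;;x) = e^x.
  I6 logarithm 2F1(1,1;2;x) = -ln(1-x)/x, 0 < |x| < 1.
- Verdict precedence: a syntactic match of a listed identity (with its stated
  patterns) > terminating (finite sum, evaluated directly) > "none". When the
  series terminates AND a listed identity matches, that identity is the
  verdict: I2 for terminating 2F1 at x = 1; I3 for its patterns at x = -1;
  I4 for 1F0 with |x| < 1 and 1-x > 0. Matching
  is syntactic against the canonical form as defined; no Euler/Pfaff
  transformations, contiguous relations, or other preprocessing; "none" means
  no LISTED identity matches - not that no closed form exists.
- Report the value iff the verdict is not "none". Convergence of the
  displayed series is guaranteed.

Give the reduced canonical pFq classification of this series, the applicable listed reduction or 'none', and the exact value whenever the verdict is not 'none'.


Key step: with t_0 = 1/9, factor the ratio over Q (C = 1/9): negated roots = parameters.
Adjacent-term ratio: r(k) = (-1/5) * (k+1/2) (k+5/2) / [(k-4/5) (k+1)] - rational in k, leading ratio (-1/5); with t_0 = 1/9, classification follows.

Reduced: x = -1/5, 2F1, upper = {1/2, 5/2}, lower = {-4/5}, C = 1/9. Verdict: none. A 2F1 with upper {1/2, 5/2} fits none of I1-I6 at x = -1/5; the sum runs forever.


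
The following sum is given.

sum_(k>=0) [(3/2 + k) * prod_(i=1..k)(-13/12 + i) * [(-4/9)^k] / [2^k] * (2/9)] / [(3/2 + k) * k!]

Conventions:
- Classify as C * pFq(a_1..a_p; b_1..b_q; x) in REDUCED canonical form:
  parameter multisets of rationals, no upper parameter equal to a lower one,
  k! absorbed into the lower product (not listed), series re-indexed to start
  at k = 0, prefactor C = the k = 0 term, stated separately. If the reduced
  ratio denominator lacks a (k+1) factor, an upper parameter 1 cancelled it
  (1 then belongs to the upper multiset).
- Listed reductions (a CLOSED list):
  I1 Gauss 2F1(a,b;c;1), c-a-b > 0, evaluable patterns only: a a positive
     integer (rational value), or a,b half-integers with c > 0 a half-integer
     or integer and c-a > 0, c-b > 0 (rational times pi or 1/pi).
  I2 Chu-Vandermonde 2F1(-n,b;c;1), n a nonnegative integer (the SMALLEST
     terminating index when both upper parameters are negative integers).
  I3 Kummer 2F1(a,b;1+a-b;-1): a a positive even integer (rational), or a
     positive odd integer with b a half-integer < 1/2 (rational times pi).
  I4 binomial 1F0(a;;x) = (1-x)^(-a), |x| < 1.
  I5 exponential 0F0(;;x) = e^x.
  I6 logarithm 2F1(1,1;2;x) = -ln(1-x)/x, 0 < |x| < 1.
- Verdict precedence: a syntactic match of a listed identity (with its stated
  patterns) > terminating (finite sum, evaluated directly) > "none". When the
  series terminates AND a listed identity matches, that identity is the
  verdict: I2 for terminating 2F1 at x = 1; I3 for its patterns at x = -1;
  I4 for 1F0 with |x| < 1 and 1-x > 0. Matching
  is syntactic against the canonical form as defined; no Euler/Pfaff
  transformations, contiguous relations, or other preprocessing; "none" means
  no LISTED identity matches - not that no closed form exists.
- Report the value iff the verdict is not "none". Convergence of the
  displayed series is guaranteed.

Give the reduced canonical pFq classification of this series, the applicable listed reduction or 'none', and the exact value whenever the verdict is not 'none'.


Key step: x = (-2/9) and k + 3/2 divides numerator and denominator alike; prefactor 2/9 after cancelling.
Step ratio: r(k) = (-2/9) * (k-1/12) / [(k+1)] ; factor over Q: parameters, x = (-2/9), and C = 2/9.

This is 2/9 * 1F0(-1/12; -; -2/9) in reduced canonical form. Verdict: binomial (I4) applies (the 1F0 binomial series: exponent 1/12, x = -2/9). Sum: (2/9) * (11/9)^(1/12).


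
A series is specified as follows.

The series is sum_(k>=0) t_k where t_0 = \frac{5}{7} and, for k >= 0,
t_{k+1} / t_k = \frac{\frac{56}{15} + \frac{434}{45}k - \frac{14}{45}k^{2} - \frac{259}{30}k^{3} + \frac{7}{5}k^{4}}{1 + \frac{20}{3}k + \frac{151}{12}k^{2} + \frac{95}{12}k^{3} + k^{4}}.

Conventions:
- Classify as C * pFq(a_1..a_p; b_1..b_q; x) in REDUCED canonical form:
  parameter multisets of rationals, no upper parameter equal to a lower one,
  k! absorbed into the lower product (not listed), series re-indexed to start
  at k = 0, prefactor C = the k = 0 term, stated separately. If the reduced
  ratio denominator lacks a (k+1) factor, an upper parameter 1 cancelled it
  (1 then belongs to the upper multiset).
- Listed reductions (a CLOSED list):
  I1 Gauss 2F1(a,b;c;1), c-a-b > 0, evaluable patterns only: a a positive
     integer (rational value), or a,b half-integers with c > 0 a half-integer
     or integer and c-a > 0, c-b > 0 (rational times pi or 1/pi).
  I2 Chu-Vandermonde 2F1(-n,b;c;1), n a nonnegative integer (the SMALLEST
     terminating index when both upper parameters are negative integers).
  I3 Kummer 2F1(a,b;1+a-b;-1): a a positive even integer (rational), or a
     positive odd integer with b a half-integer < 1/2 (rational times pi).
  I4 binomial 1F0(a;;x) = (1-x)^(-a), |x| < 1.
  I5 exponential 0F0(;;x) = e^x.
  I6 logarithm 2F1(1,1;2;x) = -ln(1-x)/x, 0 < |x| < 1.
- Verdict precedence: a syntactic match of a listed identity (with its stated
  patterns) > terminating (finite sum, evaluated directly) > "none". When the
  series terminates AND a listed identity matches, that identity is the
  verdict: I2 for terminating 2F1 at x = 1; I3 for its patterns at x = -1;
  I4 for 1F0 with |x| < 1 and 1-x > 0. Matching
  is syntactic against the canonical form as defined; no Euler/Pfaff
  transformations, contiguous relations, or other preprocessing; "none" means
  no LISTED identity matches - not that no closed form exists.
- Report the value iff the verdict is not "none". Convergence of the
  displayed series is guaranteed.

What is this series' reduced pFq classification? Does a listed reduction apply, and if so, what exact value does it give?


Canonical form: C = \frac{5}{7} times 3F2 with upper {-6, -\frac{4}{3}, \frac{1}{2}}, lower {\frac{1}{4}, 6}, x = \frac{7}{5}. Verdict: terminating - upper parameter -6 makes this a finite sum (last index 6), evaluated exactly. Hence: \frac{365262383671}{95155003125}.

Key step: from the first term \frac{5}{7}: roots of the ratio polynomials (C = 5/7, x = 7/5) are the negated parameters.
Ratio: r(k) = \frac{7}{5} * (k-6) (k-\frac{4}{3}) (k+\frac{1}{2}) / [(k+\frac{1}{4}) (k+6) (k+1)] ; factor over Q: parameters, x = \frac{7}{5}, and C = \frac{5}{7}.


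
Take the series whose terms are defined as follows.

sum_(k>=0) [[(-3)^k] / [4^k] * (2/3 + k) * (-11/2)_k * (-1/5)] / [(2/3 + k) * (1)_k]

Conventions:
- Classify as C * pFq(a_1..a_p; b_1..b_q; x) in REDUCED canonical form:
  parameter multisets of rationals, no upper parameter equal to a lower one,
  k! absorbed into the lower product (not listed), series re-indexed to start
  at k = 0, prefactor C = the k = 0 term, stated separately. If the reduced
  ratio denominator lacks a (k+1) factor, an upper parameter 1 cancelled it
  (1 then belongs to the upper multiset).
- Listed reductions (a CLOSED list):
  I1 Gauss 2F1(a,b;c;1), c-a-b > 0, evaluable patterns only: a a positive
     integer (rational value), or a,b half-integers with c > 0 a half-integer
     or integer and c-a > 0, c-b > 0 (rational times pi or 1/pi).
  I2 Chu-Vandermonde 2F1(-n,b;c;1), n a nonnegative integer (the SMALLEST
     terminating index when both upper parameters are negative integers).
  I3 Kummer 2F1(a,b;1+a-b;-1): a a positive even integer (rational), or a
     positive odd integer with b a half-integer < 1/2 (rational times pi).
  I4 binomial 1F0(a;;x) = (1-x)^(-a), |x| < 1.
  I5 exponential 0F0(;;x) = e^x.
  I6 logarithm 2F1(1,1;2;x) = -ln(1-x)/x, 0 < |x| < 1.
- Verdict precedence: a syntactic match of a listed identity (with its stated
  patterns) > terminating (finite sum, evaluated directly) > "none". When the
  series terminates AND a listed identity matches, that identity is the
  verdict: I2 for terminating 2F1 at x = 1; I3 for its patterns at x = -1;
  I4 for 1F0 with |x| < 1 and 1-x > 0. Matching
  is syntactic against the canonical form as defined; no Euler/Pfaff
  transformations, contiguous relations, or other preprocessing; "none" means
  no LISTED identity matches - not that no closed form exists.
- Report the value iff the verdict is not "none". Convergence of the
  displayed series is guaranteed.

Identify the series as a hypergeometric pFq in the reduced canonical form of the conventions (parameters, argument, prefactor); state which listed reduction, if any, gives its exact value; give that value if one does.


This is -1/5 * 1F0(-11/2; -; -3/4) in reduced canonical form. Verdict (x = -3/4): the I4 binomial reduction applies (the 1F0 binomial series: exponent 11/2, x = -3/4). Sum: (-1/5) * (7/4)^(11/2).

Key step: x = (-3/4) and the factor k + 2/3 cancels (top and bottom), leaving C = -1/5.
Term ratio: r(k) = (-3/4) * (k-11/2) / [(k+1)] - poly over poly, x = (-3/4) from leading terms; C = -1/5 at k = 0.


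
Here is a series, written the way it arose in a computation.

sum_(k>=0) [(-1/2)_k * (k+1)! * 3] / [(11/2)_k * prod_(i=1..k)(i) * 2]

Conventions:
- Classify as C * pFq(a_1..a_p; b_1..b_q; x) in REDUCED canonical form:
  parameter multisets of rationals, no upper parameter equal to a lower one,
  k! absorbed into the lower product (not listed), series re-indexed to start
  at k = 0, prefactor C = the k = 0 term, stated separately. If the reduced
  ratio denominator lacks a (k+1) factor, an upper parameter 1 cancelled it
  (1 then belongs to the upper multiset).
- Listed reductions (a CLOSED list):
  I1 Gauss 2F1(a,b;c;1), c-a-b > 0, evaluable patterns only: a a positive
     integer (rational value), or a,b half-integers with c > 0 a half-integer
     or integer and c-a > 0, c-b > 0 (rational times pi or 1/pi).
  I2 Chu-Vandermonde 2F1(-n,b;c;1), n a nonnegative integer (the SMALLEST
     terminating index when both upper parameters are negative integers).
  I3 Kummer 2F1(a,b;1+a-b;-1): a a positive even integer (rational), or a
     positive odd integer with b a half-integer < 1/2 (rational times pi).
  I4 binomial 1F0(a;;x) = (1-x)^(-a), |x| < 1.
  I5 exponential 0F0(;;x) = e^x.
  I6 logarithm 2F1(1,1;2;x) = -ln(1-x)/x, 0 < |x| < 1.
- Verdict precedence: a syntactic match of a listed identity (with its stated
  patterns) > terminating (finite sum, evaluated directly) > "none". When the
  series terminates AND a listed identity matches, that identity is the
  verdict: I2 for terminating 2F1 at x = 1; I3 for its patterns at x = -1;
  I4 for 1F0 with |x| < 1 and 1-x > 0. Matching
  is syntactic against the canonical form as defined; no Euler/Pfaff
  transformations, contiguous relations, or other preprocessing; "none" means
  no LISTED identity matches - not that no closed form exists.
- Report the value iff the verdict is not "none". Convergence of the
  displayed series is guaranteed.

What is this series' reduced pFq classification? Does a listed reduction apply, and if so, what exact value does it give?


Key step: t_0 being 3/2, the factorial ratio (C = 3/2) (k+a-1)!/(a-1)! is a rising factorial (a)_k.
Term ratio: r(k) = 1 * (k-1/2) (k+2) / [(k+11/2) (k+1)] - rational in k, leading ratio 1; with t_0 = 3/2, classification follows.

At argument 1: a 2F1 with upper {-1/2, 2}, lower {11/2}, scaled by C = 3/2. Verdict at x = 1: the Gauss summation I1 matches (x = 1: the Gamma ratio telescopes since c-a-b = 4 > 0 and a = 2 in Z>0). Value: 189/160.


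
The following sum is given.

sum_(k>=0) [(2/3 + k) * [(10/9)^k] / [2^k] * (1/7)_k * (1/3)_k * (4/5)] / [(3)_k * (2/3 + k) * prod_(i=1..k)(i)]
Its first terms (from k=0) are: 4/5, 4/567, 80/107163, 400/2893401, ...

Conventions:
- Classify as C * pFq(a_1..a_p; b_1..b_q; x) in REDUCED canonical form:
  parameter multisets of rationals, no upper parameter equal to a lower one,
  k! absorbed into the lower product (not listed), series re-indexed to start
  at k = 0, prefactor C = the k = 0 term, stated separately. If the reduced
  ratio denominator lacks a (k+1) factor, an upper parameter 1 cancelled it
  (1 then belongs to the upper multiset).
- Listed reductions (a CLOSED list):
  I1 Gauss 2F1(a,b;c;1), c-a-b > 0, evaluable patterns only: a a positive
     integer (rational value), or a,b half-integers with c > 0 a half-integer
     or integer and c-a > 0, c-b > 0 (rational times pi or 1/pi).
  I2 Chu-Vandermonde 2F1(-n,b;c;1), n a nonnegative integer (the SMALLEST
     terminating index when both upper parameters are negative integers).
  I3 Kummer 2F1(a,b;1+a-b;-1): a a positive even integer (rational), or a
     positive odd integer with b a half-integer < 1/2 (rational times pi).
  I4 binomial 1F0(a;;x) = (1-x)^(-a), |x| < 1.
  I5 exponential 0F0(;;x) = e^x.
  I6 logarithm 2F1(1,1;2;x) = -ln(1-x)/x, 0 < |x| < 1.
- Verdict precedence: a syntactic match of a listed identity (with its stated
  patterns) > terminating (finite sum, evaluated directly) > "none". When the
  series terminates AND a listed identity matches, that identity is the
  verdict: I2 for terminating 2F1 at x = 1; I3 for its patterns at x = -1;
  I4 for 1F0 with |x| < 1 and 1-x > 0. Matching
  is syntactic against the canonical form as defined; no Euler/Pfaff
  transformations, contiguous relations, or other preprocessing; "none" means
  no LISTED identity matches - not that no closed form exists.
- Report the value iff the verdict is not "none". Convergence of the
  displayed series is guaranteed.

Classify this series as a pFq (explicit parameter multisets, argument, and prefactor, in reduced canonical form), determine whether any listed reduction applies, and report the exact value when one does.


This is 4/5 * 2F1(1/7, 1/3; 3; 5/9) in reduced canonical form. Verdict: no listed reduction: x = 5/9 and upper {1/7, 1/3} fail every I1-I6 pattern.

First insight: from the first term 4/5: k + 2/3 divides numerator and denominator alike; prefactor 4/5 after cancelling.
Ratio: r(k) = (5/9) * (k+1/7) (k+1/3) / [(k+3) (k+1)] - rational in k. x = (5/9); t_0 = 4/5; negate the roots.


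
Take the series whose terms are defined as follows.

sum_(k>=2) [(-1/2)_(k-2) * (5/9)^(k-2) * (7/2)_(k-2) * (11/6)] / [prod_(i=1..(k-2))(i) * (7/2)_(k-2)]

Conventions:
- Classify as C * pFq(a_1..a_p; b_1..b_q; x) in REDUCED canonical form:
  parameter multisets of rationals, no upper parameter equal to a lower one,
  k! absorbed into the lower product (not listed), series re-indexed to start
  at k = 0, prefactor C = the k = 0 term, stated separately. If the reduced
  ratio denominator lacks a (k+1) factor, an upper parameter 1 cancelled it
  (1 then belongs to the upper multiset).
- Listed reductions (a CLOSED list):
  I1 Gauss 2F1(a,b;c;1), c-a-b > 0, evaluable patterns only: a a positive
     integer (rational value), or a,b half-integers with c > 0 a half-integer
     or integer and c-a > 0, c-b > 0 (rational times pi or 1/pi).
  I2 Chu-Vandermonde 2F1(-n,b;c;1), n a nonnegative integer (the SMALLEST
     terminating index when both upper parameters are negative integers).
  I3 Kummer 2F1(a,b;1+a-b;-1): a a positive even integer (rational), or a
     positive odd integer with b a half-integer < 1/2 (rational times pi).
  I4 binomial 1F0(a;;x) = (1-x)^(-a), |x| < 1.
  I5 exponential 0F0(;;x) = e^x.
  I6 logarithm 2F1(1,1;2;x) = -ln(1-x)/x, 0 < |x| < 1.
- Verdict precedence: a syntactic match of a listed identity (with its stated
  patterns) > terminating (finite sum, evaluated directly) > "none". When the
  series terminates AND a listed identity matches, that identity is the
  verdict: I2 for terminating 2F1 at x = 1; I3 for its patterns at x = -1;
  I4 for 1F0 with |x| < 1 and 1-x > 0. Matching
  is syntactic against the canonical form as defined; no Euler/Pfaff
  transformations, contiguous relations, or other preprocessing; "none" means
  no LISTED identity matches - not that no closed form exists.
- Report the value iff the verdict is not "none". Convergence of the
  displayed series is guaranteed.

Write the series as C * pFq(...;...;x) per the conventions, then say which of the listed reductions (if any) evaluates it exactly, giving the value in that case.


Classification (C = 11/6): 1F0 with upper {-1/2}, lower {-}, argument x = 5/9. Verdict: the I4 binomial reduction applies (the 1F0 binomial series: exponent 1/2, x = 5/9). Its exact value is (11/6) * (4/9)^(1/2).

Key observation: t_0 being 11/6, the parameter 7/2 appears in both the upper and lower lists and cancels.
Consecutive-term ratio: r(k) = (5/9) * (k-1/2) / [(k+1)] - rational; roots negated = parameters, x = (5/9), C = 11/6.


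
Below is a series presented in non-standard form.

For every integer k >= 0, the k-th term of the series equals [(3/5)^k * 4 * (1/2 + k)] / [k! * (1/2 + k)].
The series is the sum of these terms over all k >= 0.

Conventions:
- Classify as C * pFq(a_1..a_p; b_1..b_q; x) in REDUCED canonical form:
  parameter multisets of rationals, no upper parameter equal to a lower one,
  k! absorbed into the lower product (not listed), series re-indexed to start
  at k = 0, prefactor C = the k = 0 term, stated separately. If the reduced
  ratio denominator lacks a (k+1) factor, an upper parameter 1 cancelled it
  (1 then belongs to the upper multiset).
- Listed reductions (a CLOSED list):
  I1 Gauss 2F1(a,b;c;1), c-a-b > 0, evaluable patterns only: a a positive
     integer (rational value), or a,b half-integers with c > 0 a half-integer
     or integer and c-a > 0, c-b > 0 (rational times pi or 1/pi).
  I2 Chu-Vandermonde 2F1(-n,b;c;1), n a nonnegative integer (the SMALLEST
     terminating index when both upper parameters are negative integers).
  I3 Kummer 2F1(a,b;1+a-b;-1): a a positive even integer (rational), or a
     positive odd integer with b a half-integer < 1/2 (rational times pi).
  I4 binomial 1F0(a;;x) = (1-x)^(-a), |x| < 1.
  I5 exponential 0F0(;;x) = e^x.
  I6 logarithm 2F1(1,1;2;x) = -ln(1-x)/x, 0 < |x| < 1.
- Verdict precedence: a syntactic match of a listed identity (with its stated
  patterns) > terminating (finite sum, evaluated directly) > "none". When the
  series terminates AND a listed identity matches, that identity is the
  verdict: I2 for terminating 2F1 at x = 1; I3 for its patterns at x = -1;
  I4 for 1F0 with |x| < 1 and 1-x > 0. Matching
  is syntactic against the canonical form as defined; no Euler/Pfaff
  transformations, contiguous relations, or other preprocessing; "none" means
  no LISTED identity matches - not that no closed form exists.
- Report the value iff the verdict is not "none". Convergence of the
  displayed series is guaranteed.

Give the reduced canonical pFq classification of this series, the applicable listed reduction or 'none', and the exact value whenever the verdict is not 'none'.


The tell: with t_0 = 4, k + 1/2 divides numerator and denominator alike; C = 4 after cancelling.
Ratio: r(k) = (3/5) * 1 / [(k+1)] - rational; roots negated = parameters, x = (3/5), C = 4.

Classification (C = 4): 0F0 with upper {-}, lower {-}, argument x = 3/5. Verdict (x = 3/5): the exponential series (I5) applies (the 0F0 exponential series at x = 3/5). Value: 4 * e^(3/5).


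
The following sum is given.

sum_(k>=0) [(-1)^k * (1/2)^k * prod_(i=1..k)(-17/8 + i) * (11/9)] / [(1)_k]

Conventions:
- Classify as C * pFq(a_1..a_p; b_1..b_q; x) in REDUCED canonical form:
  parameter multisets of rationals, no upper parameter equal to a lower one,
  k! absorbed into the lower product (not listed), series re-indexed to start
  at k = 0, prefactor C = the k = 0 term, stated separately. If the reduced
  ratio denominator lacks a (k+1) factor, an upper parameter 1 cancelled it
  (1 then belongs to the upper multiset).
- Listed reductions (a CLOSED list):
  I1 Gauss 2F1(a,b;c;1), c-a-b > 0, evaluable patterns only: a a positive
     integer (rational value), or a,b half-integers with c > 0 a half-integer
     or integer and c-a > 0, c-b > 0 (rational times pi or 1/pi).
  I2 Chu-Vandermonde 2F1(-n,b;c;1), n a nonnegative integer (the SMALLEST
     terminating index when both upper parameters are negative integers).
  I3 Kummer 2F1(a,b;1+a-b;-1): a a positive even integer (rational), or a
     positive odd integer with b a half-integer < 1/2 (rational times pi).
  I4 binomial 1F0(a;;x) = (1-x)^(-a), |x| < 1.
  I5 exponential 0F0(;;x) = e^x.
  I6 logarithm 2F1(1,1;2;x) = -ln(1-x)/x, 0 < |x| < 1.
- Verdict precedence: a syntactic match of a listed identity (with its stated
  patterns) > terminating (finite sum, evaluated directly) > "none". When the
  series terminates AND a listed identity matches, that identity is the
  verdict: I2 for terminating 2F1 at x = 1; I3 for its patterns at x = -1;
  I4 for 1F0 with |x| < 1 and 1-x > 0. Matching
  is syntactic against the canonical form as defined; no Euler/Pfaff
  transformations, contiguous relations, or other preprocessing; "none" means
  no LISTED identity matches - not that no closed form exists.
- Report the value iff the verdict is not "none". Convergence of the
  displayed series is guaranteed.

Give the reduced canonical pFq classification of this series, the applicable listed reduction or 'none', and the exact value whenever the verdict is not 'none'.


Structural cue: from the first term 11/9: the running product (C = 11/9, x = -1/2) telescopes to a rising factorial.
Adjacent-term ratio: r(k) = (-1/2) * (k-9/8) / [(k+1)] ; factor over Q: parameters, x = (-1/2), and C = 11/9.

With C = 11/9: the canonical form is 1F0(-9/8; -; -1/2). Verdict: the binomial series (I4) matches (the 1F0 binomial series: exponent 9/8, x = -1/2). Exact value: (11/9) * (3/2)^(9/8).


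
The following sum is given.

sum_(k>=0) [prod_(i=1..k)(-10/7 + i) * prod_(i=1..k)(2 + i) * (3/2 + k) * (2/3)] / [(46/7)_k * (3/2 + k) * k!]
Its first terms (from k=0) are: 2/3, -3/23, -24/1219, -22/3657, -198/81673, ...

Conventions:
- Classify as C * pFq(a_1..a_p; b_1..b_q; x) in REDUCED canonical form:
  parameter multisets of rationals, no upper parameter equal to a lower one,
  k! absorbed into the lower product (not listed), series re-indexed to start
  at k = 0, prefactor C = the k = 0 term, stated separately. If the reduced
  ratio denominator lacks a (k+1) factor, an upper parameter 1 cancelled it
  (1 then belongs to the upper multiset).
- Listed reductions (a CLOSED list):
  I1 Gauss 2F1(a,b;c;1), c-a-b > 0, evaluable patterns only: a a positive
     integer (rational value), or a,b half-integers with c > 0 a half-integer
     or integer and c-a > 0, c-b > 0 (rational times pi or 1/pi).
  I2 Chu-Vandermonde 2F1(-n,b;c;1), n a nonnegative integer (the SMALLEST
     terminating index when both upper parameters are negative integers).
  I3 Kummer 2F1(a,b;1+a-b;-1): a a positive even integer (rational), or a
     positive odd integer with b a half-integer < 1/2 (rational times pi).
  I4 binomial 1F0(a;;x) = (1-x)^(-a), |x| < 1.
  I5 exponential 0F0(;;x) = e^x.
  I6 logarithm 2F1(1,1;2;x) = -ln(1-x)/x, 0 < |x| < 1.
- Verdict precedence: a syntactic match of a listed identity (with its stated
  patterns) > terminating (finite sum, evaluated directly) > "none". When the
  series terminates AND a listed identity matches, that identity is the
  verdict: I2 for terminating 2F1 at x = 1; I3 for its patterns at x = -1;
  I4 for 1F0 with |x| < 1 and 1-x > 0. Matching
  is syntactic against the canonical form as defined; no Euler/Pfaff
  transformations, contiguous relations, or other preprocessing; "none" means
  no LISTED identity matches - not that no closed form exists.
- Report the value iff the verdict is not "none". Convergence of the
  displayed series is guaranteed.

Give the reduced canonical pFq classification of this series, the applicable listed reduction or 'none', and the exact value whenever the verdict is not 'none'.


The series (x = 1) is 2F1: upper {-3/7, 3}, lower {46/7}, prefactor 2/3. Verdict: Gauss's theorem (I1) applies (x = 1: the Gamma ratio telescopes since c-a-b = 4 > 0 and a = 3 in Z>0). Exact value: 520/1029.

Key observation: with t_0 = 2/3, striking the common factor k + 3/2 reduces the term (prefactor 2/3).
Consecutive-term ratio: r(k) = 1 * (k-3/7) (k+3) / [(k+46/7) (k+1)] - poly over poly, x = 1 from leading terms; C = 2/3 at k = 0.


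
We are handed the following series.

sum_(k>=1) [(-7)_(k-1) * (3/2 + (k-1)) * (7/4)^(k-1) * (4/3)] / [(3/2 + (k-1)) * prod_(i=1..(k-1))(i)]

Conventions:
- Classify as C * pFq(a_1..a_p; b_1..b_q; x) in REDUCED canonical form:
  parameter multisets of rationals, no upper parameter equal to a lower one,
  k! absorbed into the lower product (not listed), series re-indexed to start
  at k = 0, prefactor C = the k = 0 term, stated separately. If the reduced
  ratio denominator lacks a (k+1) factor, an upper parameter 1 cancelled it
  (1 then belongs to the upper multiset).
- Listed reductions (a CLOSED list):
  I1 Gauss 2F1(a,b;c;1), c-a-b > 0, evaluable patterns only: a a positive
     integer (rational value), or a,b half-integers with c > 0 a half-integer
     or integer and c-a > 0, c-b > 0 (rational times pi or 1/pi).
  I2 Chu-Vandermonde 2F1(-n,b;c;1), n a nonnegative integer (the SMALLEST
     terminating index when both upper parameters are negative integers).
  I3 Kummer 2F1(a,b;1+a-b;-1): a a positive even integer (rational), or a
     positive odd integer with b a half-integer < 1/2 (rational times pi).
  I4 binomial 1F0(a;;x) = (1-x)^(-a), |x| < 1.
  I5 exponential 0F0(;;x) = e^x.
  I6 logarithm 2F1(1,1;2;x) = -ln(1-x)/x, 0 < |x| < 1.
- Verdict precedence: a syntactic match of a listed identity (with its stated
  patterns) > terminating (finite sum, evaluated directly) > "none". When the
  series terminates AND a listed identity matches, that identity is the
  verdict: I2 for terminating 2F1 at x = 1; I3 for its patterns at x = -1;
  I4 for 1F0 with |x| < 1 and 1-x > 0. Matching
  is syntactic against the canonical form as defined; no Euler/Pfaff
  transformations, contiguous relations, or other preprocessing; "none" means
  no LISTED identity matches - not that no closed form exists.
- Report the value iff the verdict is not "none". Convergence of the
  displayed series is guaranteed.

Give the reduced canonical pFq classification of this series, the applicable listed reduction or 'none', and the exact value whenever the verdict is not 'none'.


Key step: with t_0 = 4/3, striking the common factor k + 3/2 reduces the term (prefactor 4/3).
Term ratio: r(k) = (7/4) * (k-7) / [(k+1)] ; factor over Q: parameters, x = (7/4), and C = 4/3.

Prefactor 4/3, argument 7/4: 1F0 with upper {-7} over lower {-}. Verdict: terminating at k = 7: the factor (-7)_k kills every later term; summing the 8 survivors is exact. Hence: -729/4096.


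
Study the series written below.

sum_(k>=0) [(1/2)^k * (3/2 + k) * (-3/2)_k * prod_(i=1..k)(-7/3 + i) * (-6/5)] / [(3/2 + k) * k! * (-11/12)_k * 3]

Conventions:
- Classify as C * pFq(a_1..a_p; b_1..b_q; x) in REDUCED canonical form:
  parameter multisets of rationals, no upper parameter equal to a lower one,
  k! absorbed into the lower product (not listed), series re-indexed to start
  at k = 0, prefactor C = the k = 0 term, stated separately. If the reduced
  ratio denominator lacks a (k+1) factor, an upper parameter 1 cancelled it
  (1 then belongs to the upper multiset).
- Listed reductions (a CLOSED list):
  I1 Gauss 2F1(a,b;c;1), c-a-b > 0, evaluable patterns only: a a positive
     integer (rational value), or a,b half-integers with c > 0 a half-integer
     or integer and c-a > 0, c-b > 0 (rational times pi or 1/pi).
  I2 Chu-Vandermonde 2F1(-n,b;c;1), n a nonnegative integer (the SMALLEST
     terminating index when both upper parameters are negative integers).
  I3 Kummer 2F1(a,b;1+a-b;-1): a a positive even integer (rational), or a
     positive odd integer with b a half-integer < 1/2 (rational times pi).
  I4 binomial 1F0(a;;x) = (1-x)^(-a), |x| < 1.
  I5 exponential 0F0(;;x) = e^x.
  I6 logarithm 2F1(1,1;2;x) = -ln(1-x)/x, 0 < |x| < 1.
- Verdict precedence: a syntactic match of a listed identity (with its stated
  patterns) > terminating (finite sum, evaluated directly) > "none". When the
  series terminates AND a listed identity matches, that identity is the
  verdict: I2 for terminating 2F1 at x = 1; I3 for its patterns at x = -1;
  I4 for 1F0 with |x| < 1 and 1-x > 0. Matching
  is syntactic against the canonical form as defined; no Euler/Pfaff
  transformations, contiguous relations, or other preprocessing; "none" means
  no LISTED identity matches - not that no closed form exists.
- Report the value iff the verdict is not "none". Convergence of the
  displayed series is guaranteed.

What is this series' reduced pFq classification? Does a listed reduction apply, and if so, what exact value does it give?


Canonical form: C = -2/5 times 2F1 with upper {-3/2, -4/3}, lower {-11/12}, x = 1/2. Verdict: none. Every listed pattern misses the 2F1 form at 1/2, upper {-3/2, -4/3}.

The tell: with t_0 = -2/5, the constant factors (C = -2/5) combine into one prefactor.
Term ratio: r(k) = (1/2) * (k-3/2) (k-4/3) / [(k-11/12) (k+1)] - poly over poly, x = (1/2) from leading terms; C = -2/5 at k = 0.


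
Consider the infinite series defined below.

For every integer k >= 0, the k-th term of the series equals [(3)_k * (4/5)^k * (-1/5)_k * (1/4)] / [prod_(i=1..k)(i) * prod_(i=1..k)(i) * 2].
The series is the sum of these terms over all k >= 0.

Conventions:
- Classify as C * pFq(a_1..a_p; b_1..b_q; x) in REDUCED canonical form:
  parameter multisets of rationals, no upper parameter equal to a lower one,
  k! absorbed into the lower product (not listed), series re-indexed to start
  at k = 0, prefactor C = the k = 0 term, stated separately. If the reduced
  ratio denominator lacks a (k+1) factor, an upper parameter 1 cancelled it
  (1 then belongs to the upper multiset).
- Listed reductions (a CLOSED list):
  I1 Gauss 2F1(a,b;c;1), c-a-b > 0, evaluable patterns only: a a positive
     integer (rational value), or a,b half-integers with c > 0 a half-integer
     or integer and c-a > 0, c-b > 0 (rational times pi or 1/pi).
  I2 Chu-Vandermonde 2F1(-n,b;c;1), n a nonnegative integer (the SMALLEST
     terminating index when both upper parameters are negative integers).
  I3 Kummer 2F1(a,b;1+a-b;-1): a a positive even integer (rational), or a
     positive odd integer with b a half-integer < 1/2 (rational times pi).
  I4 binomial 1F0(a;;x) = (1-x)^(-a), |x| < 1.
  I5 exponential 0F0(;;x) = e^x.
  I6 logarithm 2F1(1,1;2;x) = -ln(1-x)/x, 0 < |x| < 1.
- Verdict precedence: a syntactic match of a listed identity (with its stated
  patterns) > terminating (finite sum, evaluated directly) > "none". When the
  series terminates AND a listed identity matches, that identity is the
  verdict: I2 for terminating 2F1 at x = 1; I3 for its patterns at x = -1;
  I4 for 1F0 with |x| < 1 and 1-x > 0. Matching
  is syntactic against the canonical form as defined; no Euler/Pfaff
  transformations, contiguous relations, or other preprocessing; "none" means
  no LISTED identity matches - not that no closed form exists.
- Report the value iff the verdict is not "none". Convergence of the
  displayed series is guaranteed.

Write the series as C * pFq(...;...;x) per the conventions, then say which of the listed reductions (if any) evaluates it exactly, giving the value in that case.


This is 1/8 * 2F1(-1/5, 3; 1; 4/5) in reduced canonical form. Verdict: none - this 2F1 at x = 4/5 matches no listed pattern, and upper {-1/5, 3} holds no stopper.

Key observation: from the first term 1/8: the product of the first k integers (C = 1/8, x = 4/5) is k!.
Term ratio: r(k) = (4/5) * (k-1/5) (k+3) / [(k+1) (k+1)] ; factor over Q: parameters, x = (4/5), and C = 1/8.


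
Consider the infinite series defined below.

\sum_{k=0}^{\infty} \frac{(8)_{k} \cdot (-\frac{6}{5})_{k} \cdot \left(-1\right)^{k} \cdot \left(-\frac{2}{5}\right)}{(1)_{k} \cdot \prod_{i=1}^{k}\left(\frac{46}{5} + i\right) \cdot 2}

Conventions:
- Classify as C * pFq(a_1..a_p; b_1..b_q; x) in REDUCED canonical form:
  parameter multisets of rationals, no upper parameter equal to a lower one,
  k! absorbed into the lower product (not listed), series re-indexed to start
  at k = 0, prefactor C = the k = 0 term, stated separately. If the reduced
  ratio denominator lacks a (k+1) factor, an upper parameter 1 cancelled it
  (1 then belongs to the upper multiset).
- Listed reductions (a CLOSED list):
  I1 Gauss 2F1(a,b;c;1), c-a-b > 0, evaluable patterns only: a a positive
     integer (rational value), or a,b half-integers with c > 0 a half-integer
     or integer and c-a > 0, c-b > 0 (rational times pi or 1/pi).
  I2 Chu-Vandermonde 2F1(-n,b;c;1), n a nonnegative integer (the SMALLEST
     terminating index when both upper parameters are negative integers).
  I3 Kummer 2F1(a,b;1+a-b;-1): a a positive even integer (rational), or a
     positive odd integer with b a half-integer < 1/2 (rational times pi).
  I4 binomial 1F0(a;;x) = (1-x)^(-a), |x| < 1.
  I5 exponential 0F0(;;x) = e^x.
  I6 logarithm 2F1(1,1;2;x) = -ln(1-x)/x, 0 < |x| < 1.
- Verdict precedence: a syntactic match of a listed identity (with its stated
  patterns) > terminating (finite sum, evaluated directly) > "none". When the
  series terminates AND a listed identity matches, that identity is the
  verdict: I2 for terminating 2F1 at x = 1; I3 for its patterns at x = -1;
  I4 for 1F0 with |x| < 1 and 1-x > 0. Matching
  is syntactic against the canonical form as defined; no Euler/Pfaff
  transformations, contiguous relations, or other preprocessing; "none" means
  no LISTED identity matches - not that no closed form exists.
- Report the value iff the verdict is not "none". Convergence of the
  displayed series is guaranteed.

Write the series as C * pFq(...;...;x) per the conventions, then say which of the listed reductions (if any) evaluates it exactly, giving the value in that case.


At argument -1: a 2F1 with upper {-\frac{6}{5}, 8}, lower {\frac{51}{5}}, scaled by C = -\frac{1}{5}. Verdict: Kummer (I3) applies (x = -1; c = \frac{51}{5} equals 1+a-b for upper {-\frac{6}{5}, 8}: listed pattern). Its exact value is -\frac{87699}{218750}.

Key step: with t_0 = -\frac{1}{5}, (1)_k (C = -1/5, x = -1) is k! itself.
Adjacent-term ratio: r(k) = -1 * (k-\frac{6}{5}) (k+8) / [(k+\frac{51}{5}) (k+1)] - rational; roots negated = parameters, x = -1, C = -\frac{1}{5}.
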